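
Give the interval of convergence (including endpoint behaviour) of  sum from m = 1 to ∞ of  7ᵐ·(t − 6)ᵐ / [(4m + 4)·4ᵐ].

[38/7, 46/7)

Apply the ratio test: |a_{m+1}| / |a_m| = [(4m + 4)/(4(m+1) + 4)] · 7/4, which tends to 7/4 as m → ∞.
The series converges when 7/4 · |t − 6| < 1, giving R = 4/7.
Endpoint t = 46/7: comparison with the harmonic series Σ 1/m shows the series diverges.
When t = 38/7, an alternating series whose terms decrease to 0 in absolute value, so it converges by the Leibniz criterion.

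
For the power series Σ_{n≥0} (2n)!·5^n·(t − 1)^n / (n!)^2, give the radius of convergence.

R = 1/20

The ratio of consecutive coefficients is (2n+1)·(2n+2)/(n+1)² · 5 → 20.
Hence the series converges for |t − 1| < 1/(20) = 1/20, so the radius of convergence is 1/20.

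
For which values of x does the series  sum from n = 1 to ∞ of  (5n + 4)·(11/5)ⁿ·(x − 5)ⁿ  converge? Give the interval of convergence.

(50/11, 60/11)

Ratio test: |a_{n+1}/a_n| = [(5(n+1) + 4)/(5n + 4)] · 11/5 → 11/5 as n → ∞.
Convergence for |x − 5| · 11/5 < 1, i.e. |x − 5| < 5/11. So R = 5/11.
When x = 60/11, the terms have absolute value of order n, which does not tend to 0, so the series diverges by the divergence test.
Check x = 50/11: the terms have absolute value of order n, which does not tend to 0, so the series diverges by the divergence test.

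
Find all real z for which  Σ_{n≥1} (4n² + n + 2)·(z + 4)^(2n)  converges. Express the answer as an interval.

The ratio of consecutive coefficients is (4(n+1)² + (n+1) + 2)/(4n² + n + 2) → 1.
Since the exponent of (z + 4) increases by 2 each term, convergence requires |z + 4|² < 1, hence R = 1.
At z = -3: the n-th term does not approach 0; divergence by the term test.
At z = -5: the terms do not tend to 0, so the series diverges.

(-5, -3)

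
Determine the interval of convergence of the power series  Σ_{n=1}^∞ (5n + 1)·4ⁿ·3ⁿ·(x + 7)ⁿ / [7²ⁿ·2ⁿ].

(-91/6, 7/6)

The ratio of consecutive coefficients is [(5(n+1) + 1)/(5n + 1)] · 4·3/(49·2) → 6/49.
Thus R = 1/(6/49) = 49/6.
Endpoint x = 7/6: the n-th term does not approach 0; divergence by the term test.
Check x = -91/6: the terms have absolute value of order n, which does not tend to 0, so the series diverges by the divergence test.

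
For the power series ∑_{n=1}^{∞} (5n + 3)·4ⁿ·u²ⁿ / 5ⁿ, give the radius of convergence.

R = √5/2

The ratio of consecutive coefficients is [(5(n+1) + 3)/(5n + 3)] · 4/5 → 4/5.
Writing y = u², the series in y has radius 5/4, so |u| < √(5/4) and R = √5/2.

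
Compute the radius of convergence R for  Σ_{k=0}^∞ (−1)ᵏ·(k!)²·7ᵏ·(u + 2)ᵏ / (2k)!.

R = 4/7

Apply the ratio test: |a_{k+1}| / |a_k| = (k+1)²/[(2k+1)·(2k+2)] · 7, which tends to 7/4 as k → ∞.
The series converges when 7/4 · |u + 2| < 1, giving R = 4/7.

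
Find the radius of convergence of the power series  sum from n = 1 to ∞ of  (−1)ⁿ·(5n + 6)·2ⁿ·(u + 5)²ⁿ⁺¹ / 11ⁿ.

By the ratio test, |a_{n+1}/a_n| = [(5(n+1) + 6)/(5n + 6)] · 2/11 → 2/11.
Since the exponent of (u + 5) increases by 2 each term, convergence requires |u + 5|² < 11/2, hence R = √22/2.

R = √22/2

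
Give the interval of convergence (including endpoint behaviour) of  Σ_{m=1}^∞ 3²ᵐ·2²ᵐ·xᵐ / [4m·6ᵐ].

By the ratio test, |a_{m+1}/a_m| = [4m/4(m+1)] · 9·4/6 → 6.
Convergence for |x| · 6 < 1, i.e. |x| < 1/6. So R = 1/6.
Check x = 1/6: the terms behave like c/m; limit comparison with the harmonic series gives divergence.
When x = -1/6, an alternating series whose terms decrease to 0 in absolute value, so it converges by the Leibniz criterion.

[-1/6, 1/6)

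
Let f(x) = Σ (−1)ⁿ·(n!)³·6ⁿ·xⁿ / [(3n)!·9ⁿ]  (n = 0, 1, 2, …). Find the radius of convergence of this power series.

Apply the ratio test: |a_{n+1}| / |a_n| = (n+1)³/[(3n+1)·(3n+2)·(3n+3)] · 6/9, which tends to 2/81 as n → ∞.
Hence the series converges for |x| < 1/(2/81) = 81/2, so the radius of convergence is 81/2.

R = 81/2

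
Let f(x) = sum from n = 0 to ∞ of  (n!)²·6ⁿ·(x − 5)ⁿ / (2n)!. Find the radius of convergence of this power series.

R = 2/3

Apply the ratio test: |a_{n+1}| / |a_n| = (n+1)²/[(2n+1)·(2n+2)] · 6, which tends to 3/2 as n → ∞.
Convergence for |x − 5| · 3/2 < 1, i.e. |x − 5| < 2/3. So R = 2/3.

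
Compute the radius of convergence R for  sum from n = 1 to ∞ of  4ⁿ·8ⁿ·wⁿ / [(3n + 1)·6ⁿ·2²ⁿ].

Apply the ratio test: |a_{n+1}| / |a_n| = [(3n + 1)/(3(n+1) + 1)] · 4·8/(6·4), which tends to 4/3 as n → ∞.
Thus R = 1/(4/3) = 3/4.

R = 3/4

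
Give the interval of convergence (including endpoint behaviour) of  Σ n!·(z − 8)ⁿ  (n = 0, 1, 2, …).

Apply the ratio test: |a_{n+1}| / |a_n| = (n+1), which tends to ∞ as n → ∞.
The ratio grows without bound, so the series diverges whenever (z − 8) ≠ 0; it converges only at z = 8. R = 0.

{8}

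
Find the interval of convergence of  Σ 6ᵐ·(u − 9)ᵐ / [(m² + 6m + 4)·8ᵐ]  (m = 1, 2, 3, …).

The ratio of consecutive coefficients is [(m² + 6m + 4)/((m+1)² + 6(m+1) + 4)] · 6/8 → 3/4.
The series converges when 3/4 · |u − 9| < 1, giving R = 4/3.
At u = 31/3: absolute convergence follows by limit comparison with Σ 1/m².
When u = 23/3, the terms are on the order of 1/m², so the series converges absolutely by comparison with the p-series (p = 2 > 1).

[23/3, 31/3]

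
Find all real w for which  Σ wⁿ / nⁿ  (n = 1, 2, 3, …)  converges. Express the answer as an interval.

(−∞, ∞)

By the Cauchy root test, |a_n|^(1/n) = 1/n → 0.
Since the n-th root of |a_n| tends to 0, the series converges for all real w; R = ∞.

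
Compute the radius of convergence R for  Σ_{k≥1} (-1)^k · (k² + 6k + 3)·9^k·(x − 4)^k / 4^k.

Apply the ratio test: |a_{k+1}| / |a_k| = [((k+1)² + 6(k+1) + 3)/(k² + 6k + 3)] · 9/4, which tends to 9/4 as k → ∞.
Thus R = 1/(9/4) = 4/9.

R = 4/9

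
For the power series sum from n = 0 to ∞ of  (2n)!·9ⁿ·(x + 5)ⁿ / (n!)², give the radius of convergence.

Apply the ratio test: |a_{n+1}| / |a_n| = (2n+1)·(2n+2)/(n+1)² · 9, which tends to 36 as n → ∞.
The series converges when 36 · |x + 5| < 1, giving R = 1/36.

R = 1/36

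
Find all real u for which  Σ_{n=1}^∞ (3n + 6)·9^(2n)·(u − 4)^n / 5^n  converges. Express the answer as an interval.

Ratio test: |a_{n+1}/a_n| = [(3(n+1) + 6)/(3n + 6)] · 81/5 → 81/5 as n → ∞.
Thus R = 1/(81/5) = 5/81.
When u = 329/81, the terms have absolute value of order n, which does not tend to 0, so the series diverges by the divergence test.
At u = 319/81: the terms do not tend to 0, so the series diverges.

(319/81, 329/81)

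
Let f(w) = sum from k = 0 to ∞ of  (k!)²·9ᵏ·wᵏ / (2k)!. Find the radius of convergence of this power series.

The ratio of consecutive coefficients is (k+1)²/[(2k+1)·(2k+2)] · 9 → 9/4.
The series converges when 9/4 · |w| < 1, giving R = 4/9.

R = 4/9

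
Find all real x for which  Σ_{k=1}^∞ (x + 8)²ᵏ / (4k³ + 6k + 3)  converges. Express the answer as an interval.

Ratio test: |a_{k+1}/a_k| = (4k³ + 6k + 3)/(4(k+1)³ + 6(k+1) + 3) → 1 as k → ∞.
Since the exponent of (x + 8) increases by 2 each term, convergence requires |x + 8|² < 1, hence R = 1.
When x = -7, the series is dominated by a constant times Σ 1/k³, which converges (p = 3 > 1).
At x = -9: the terms are on the order of 1/k³, so the series converges absolutely by comparison with the p-series (p = 3 > 1).

[-9, -7]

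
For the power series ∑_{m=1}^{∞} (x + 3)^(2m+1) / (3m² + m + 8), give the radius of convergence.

By the ratio test, |a_{m+1}/a_m| = (3m² + m + 8)/(3(m+1)² + (m+1) + 8) → 1.
Since the exponent of (x + 3) increases by 2 each term, convergence requires |x + 3|² < 1, hence R = 1.

R = 1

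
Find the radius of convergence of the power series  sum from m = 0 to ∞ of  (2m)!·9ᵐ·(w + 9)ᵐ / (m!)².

The ratio of consecutive coefficients is (2m+1)·(2m+2)/(m+1)² · 9 → 36.
The series converges when 36 · |w + 9| < 1, giving R = 1/36.

R = 1/36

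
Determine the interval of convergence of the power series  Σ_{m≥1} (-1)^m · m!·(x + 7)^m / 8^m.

{-7}

Ratio test: |a_{m+1}/a_m| = (m+1) · 1/8 → ∞ as m → ∞.
The terms grow without bound for any (x + 7) ≠ 0, so R = 0 (convergence only at x = -7).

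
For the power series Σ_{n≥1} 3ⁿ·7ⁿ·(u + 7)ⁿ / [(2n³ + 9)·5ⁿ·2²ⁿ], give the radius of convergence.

Ratio test: |a_{n+1}/a_n| = [(2n³ + 9)/(2(n+1)³ + 9)] · 3·7/(5·4) → 21/20 as n → ∞.
Hence the series converges for |u + 7| < 1/(21/20) = 20/21, so the radius of convergence is 20/21.

R = 20/21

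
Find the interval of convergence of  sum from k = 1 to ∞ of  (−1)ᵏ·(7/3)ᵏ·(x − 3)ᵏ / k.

(18/7, 24/7]

By the ratio test, |a_{k+1}/a_k| = [k/(k+1)] · 7/3 → 7/3.
The series converges when 7/3 · |x − 3| < 1, giving R = 3/7.
At x = 24/7: convergence follows from the alternating series test (terms decrease monotonically to 0).
Endpoint x = 18/7: comparison with the harmonic series Σ 1/k shows the series diverges.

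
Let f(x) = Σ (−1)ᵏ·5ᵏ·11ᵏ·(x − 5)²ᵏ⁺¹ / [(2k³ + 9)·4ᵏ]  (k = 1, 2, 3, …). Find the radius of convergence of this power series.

R = 2√55/55

By the ratio test, |a_{k+1}/a_k| = [(2k³ + 9)/(2(k+1)³ + 9)] · 5·11/4 → 55/4.
Successive powers of (x − 5) differ by 2, so the series converges when |x − 5|² · 55/4 < 1, i.e. |x − 5| < √(4/55). So R = 2√55/55.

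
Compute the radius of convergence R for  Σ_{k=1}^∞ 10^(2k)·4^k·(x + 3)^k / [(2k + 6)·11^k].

R = 11/400

By the ratio test, |a_{k+1}/a_k| = [(2k + 6)/(2(k+1) + 6)] · 100·4/11 → 400/11.
The series converges when 400/11 · |x + 3| < 1, giving R = 11/400.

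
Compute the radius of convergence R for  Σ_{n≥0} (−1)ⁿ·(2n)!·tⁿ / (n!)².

R = 1/4

By the ratio test, |a_{n+1}/a_n| = (2n+1)·(2n+2)/(n+1)² → 4.
Hence the series converges for |t| < 1/(4) = 1/4, so the radius of convergence is 1/4.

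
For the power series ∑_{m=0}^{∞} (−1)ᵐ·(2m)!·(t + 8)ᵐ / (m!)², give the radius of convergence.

The ratio of consecutive coefficients is (2m+1)·(2m+2)/(m+1)² → 4.
Hence the series converges for |t + 8| < 1/(4) = 1/4, so the radius of convergence is 1/4.

R = 1/4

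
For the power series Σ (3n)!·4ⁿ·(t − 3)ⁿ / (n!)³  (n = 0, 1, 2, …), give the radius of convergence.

By the ratio test, |a_{n+1}/a_n| = (3n+1)·(3n+2)·(3n+3)/(n+1)³ · 4 → 108.
The series converges when 108 · |t − 3| < 1, giving R = 1/108.

R = 1/108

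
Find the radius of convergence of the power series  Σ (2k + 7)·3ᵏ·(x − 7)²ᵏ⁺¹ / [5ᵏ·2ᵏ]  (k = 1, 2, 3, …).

R = √30/3

Ratio test: |a_{k+1}/a_k| = [(2(k+1) + 7)/(2k + 7)] · 3/(5·2) → 3/10 as k → ∞.
Since the exponent of (x − 7) increases by 2 each term, convergence requires |x − 7|² < 10/3, hence R = √30/3.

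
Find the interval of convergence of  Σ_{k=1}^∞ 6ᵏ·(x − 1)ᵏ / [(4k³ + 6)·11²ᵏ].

Ratio test: |a_{k+1}/a_k| = [(4k³ + 6)/(4(k+1)³ + 6)] · 6/121 → 6/121 as k → ∞.
Convergence for |x − 1| · 6/121 < 1, i.e. |x − 1| < 121/6. So R = 121/6.
When x = 127/6, absolute convergence follows by limit comparison with Σ 1/k³.
When x = -115/6, the terms are on the order of 1/k³, so the series converges absolutely by comparison with the p-series (p = 3 > 1).

[-115/6, 127/6]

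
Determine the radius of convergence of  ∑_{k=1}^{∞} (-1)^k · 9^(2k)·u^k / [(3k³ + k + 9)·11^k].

Apply the ratio test: |a_{k+1}| / |a_k| = [(3k³ + k + 9)/(3(k+1)³ + (k+1) + 9)] · 81/11, which tends to 81/11 as k → ∞.
Hence the series converges for |u| < 1/(81/11) = 11/81, so the radius of convergence is 11/81.

R = 11/81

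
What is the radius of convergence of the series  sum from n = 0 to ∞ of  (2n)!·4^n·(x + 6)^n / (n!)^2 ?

R = 1/16

Ratio test: |a_{n+1}/a_n| = (2n+1)·(2n+2)/(n+1)² · 4 → 16 as n → ∞.
Convergence for |x + 6| · 16 < 1, i.e. |x + 6| < 1/16. So R = 1/16.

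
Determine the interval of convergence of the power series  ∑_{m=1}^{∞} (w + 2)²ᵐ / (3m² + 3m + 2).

The ratio of consecutive coefficients is (3m² + 3m + 2)/(3(m+1)² + 3(m+1) + 2) → 1.
Successive powers of (w + 2) differ by 2, so the series converges when |w + 2|² · 1 < 1, i.e. |w + 2| < √(1) = 1. So R = 1.
At w = -1: absolute convergence follows by limit comparison with Σ 1/m².
Check w = -3: absolute convergence follows by limit comparison with Σ 1/m².

[-3, -1]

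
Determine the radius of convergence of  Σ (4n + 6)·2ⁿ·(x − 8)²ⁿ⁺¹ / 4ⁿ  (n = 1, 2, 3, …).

By the ratio test, |a_{n+1}/a_n| = [(4(n+1) + 6)/(4n + 6)] · 2/4 → 1/2.
Writing y = (x − 8)², the series in y has radius 2, so |x − 8| < √(2) and R = √2.

R = √2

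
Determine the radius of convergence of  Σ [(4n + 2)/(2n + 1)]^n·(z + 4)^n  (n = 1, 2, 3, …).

Root test: |a_n|^(1/n) = (4n + 2)/(2n + 1) → 2.
Convergence for |z + 4| · 2 < 1, i.e. |z + 4| < 1/2. So R = 1/2.

R = 1/2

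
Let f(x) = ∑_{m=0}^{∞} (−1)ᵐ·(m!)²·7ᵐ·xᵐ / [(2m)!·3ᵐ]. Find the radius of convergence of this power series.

R = 12/7

The ratio of consecutive coefficients is (m+1)²/[(2m+1)·(2m+2)] · 7/3 → 7/12.
Convergence for |x| · 7/12 < 1, i.e. |x| < 12/7. So R = 12/7.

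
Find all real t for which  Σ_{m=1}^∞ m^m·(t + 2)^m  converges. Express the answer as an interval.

Root test: |a_m|^(1/m) = m → ∞.
The root grows without bound, so R = 0 (convergence only at t = -2).

{-2}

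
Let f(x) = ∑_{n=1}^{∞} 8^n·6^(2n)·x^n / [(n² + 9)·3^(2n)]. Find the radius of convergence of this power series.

R = 1/32

The ratio of consecutive coefficients is [(n² + 9)/((n+1)² + 9)] · 8·36/9 → 32.
The series converges when 32 · |x| < 1, giving R = 1/32.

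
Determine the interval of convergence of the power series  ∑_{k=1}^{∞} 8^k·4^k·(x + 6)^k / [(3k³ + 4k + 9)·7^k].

[-199/32, -185/32]

The ratio of consecutive coefficients is [(3k³ + 4k + 9)/(3(k+1)³ + 4(k+1) + 9)] · 8·4/7 → 32/7.
The series converges when 32/7 · |x + 6| < 1, giving R = 7/32.
When x = -185/32, absolute convergence follows by limit comparison with Σ 1/k³.
When x = -199/32, absolute convergence follows by limit comparison with Σ 1/k³.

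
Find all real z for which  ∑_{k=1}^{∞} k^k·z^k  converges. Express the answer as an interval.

Applying the root test, |a_k|^(1/k) = k → ∞.
The root grows without bound, so R = 0 (convergence only at z = 0).

{0}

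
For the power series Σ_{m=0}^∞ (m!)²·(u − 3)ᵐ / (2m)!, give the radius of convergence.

Apply the ratio test: |a_{m+1}| / |a_m| = (m+1)²/[(2m+1)·(2m+2)], which tends to 1/4 as m → ∞.
Thus R = 1/(1/4) = 4.

R = 4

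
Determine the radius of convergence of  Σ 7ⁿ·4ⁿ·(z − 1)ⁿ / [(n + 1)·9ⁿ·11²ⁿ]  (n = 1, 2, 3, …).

R = 1089/28

The ratio of consecutive coefficients is [(n + 1)/((n+1) + 1)] · 7·4/(9·121) → 28/1089.
The series converges when 28/1089 · |z − 1| < 1, giving R = 1089/28.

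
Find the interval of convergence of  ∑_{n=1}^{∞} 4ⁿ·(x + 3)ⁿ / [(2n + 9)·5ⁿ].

[-17/4, -7/4)

Apply the ratio test: |a_{n+1}| / |a_n| = [(2n + 9)/(2(n+1) + 9)] · 4/5, which tends to 4/5 as n → ∞.
Convergence for |x + 3| · 4/5 < 1, i.e. |x + 3| < 5/4. So R = 5/4.
Endpoint x = -7/4: comparison with the harmonic series Σ 1/n shows the series diverges.
When x = -17/4, the terms alternate in sign and decrease monotonically to 0 in absolute value (size ~ c/n), so the alternating series test gives convergence.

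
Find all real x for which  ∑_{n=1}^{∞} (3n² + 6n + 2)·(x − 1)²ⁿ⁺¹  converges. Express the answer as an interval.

Ratio test: |a_{n+1}/a_n| = (3(n+1)² + 6(n+1) + 2)/(3n² + 6n + 2) → 1 as n → ∞.
Since the exponent of (x − 1) increases by 2 each term, convergence requires |x − 1|² < 1, hence R = 1.
At x = 2: the terms do not tend to 0, so the series diverges.
When x = 0, the n-th term does not approach 0; divergence by the term test.

(0, 2)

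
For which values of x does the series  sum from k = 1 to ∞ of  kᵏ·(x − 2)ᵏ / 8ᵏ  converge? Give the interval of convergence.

By the Cauchy root test, |a_k|^(1/k) = k/8 → ∞.
The root grows without bound, so R = 0 (convergence only at x = 2).

{2}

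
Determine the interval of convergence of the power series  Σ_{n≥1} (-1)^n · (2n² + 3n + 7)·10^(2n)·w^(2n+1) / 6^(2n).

By the ratio test, |a_{n+1}/a_n| = [(2(n+1)² + 3(n+1) + 7)/(2n² + 3n + 7)] · 100/36 → 25/9.
Writing y = w², the series in y has radius 9/25, so |w| < √(9/25) = 3/5 and R = 3/5.
Check w = 3/5: the n-th term does not approach 0; divergence by the term test.
At w = -3/5: the terms do not tend to 0, so the series diverges.

(-3/5, 3/5)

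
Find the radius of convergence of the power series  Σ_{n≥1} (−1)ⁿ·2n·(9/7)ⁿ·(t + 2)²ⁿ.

R = √7/3

By the ratio test, |a_{n+1}/a_n| = [2(n+1)/2n] · 9/7 → 9/7.
Since the exponent of (t + 2) increases by 2 each term, convergence requires |t + 2|² < 7/9, hence R = √7/3.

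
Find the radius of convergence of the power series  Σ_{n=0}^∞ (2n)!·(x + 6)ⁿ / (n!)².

R = 1/4

Ratio test: |a_{n+1}/a_n| = (2n+1)·(2n+2)/(n+1)² → 4 as n → ∞.
Hence the series converges for |x + 6| < 1/(4) = 1/4, so the radius of convergence is 1/4.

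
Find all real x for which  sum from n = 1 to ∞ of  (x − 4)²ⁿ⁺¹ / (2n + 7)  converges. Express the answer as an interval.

(3, 5)

Ratio test: |a_{n+1}/a_n| = (2n + 7)/(2(n+1) + 7) → 1 as n → ∞.
Successive powers of (x − 4) differ by 2, so the series converges when |x − 4|² · 1 < 1, i.e. |x − 4| < √(1) = 1. So R = 1.
When x = 5, comparison with the harmonic series Σ 1/n shows the series diverges.
Check x = 3: the terms are asymptotic to a nonzero constant times 1/n, so the series diverges by limit comparison with Σ 1/n.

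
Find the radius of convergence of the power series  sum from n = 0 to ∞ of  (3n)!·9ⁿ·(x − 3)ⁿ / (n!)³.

Ratio test: |a_{n+1}/a_n| = (3n+1)·(3n+2)·(3n+3)/(n+1)³ · 9 → 243 as n → ∞.
The series converges when 243 · |x − 3| < 1, giving R = 1/243.

R = 1/243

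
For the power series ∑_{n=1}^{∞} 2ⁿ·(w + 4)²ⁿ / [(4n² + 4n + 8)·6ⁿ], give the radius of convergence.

The ratio of consecutive coefficients is [(4n² + 4n + 8)/(4(n+1)² + 4(n+1) + 8)] · 2/6 → 1/3.
Writing y = (w + 4)², the series in y has radius 3, so |w + 4| < √(3) and R = √3.

R = √3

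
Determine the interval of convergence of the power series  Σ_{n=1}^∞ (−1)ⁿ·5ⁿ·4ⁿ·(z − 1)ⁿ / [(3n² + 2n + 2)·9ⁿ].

Apply the ratio test: |a_{n+1}| / |a_n| = [(3n² + 2n + 2)/(3(n+1)² + 2(n+1) + 2)] · 5·4/9, which tends to 20/9 as n → ∞.
Thus R = 1/(20/9) = 9/20.
Check z = 29/20: the terms are on the order of 1/n², so the series converges absolutely by comparison with the p-series (p = 2 > 1).
When z = 11/20, the terms are on the order of 1/n², so the series converges absolutely by comparison with the p-series (p = 2 > 1).

[11/20, 29/20]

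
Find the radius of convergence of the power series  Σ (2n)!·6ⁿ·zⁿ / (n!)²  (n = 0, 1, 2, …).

The ratio of consecutive coefficients is (2n+1)·(2n+2)/(n+1)² · 6 → 24.
Convergence for |z| · 24 < 1, i.e. |z| < 1/24. So R = 1/24.

R = 1/24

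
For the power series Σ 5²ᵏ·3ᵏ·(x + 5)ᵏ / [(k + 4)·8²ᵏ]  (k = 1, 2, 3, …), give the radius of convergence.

Apply the ratio test: |a_{k+1}| / |a_k| = [(k + 4)/((k+1) + 4)] · 25·3/64, which tends to 75/64 as k → ∞.
Convergence for |x + 5| · 75/64 < 1, i.e. |x + 5| < 64/75. So R = 64/75.

R = 64/75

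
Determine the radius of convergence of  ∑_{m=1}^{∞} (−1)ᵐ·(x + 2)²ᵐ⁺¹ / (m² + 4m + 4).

R = 1

Ratio test: |a_{m+1}/a_m| = (m² + 4m + 4)/((m+1)² + 4(m+1) + 4) → 1 as m → ∞.
Writing y = (x + 2)², the series in y has radius 1, so |x + 2| < √(1) = 1 and R = 1.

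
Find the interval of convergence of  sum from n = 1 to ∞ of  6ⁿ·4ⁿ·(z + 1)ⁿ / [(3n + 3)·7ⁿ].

Ratio test: |a_{n+1}/a_n| = [(3n + 3)/(3(n+1) + 3)] · 6·4/7 → 24/7 as n → ∞.
Convergence for |z + 1| · 24/7 < 1, i.e. |z + 1| < 7/24. So R = 7/24.
Check z = -17/24: comparison with the harmonic series Σ 1/n shows the series diverges.
Endpoint z = -31/24: the terms alternate in sign and decrease monotonically to 0 in absolute value (size ~ c/n), so the alternating series test gives convergence.

[-31/24, -17/24)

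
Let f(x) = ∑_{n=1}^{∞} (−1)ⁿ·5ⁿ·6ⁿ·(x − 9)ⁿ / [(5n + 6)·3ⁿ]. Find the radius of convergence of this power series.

By the ratio test, |a_{n+1}/a_n| = [(5n + 6)/(5(n+1) + 6)] · 5·6/3 → 10.
The series converges when 10 · |x − 9| < 1, giving R = 1/10.

R = 1/10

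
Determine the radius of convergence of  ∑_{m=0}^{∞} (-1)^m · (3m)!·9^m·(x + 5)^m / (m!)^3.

By the ratio test, |a_{m+1}/a_m| = (3m+1)·(3m+2)·(3m+3)/(m+1)³ · 9 → 243.
Thus R = 1/(243) = 1/243.

R = 1/243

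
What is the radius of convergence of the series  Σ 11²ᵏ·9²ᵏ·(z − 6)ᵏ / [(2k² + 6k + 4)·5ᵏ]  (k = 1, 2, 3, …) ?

By the ratio test, |a_{k+1}/a_k| = [(2k² + 6k + 4)/(2(k+1)² + 6(k+1) + 4)] · 121·81/5 → 9801/5.
Thus R = 1/(9801/5) = 5/9801.

R = 5/9801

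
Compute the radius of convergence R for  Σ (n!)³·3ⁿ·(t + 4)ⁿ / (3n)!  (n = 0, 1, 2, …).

R = 9

The ratio of consecutive coefficients is (n+1)³/[(3n+1)·(3n+2)·(3n+3)] · 3 → 1/9.
Hence the series converges for |t + 4| < 1/(1/9) = 9, so the radius of convergence is 9.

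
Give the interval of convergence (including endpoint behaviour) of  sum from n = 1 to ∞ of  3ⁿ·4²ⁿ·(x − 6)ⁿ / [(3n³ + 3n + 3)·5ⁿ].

[283/48, 293/48]

The ratio of consecutive coefficients is [(3n³ + 3n + 3)/(3(n+1)³ + 3(n+1) + 3)] · 3·16/5 → 48/5.
Convergence for |x − 6| · 48/5 < 1, i.e. |x − 6| < 5/48. So R = 5/48.
Endpoint x = 293/48: the terms are on the order of 1/n³, so the series converges absolutely by comparison with the p-series (p = 3 > 1).
Check x = 283/48: absolute convergence follows by limit comparison with Σ 1/n³.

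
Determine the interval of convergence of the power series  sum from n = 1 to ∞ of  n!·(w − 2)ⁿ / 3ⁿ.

The ratio of consecutive coefficients is (n+1) · 1/3 → ∞.
Since the ratio → ∞, the series diverges for every w ≠ 2, and R = 0.

{2}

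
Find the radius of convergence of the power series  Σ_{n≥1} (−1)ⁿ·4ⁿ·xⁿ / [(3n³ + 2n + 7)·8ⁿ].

By the ratio test, |a_{n+1}/a_n| = [(3n³ + 2n + 7)/(3(n+1)³ + 2(n+1) + 7)] · 4/8 → 1/2.
Hence the series converges for |x| < 1/(1/2) = 2, so the radius of convergence is 2.

R = 2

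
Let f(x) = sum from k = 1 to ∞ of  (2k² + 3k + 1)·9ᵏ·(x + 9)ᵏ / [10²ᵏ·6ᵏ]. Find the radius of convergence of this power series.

By the ratio test, |a_{k+1}/a_k| = [(2(k+1)² + 3(k+1) + 1)/(2k² + 3k + 1)] · 9/(100·6) → 3/200.
Thus R = 1/(3/200) = 200/3.

R = 200/3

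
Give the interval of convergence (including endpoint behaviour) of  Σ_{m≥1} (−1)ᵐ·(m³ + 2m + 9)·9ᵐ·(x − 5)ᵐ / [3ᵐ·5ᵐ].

(10/3, 20/3)

The ratio of consecutive coefficients is [((m+1)³ + 2(m+1) + 9)/(m³ + 2m + 9)] · 9/(3·5) → 3/5.
Thus R = 1/(3/5) = 5/3.
Check x = 20/3: the terms do not tend to 0, so the series diverges.
Check x = 10/3: the m-th term does not approach 0; divergence by the term test.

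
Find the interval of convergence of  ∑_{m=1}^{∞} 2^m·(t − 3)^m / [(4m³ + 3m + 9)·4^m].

Ratio test: |a_{m+1}/a_m| = [(4m³ + 3m + 9)/(4(m+1)³ + 3(m+1) + 9)] · 2/4 → 1/2 as m → ∞.
The series converges when 1/2 · |t − 3| < 1, giving R = 2.
When t = 5, the terms are on the order of 1/m³, so the series converges absolutely by comparison with the p-series (p = 3 > 1).
At t = 1: the terms are on the order of 1/m³, so the series converges absolutely by comparison with the p-series (p = 3 > 1).

[1, 5]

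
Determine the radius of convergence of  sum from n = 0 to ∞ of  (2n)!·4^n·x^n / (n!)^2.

R = 1/16

By the ratio test, |a_{n+1}/a_n| = (2n+1)·(2n+2)/(n+1)² · 4 → 16.
The series converges when 16 · |x| < 1, giving R = 1/16.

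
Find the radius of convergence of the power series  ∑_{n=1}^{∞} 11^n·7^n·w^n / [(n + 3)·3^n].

R = 3/77

The ratio of consecutive coefficients is [(n + 3)/((n+1) + 3)] · 11·7/3 → 77/3.
Hence the series converges for |w| < 1/(77/3) = 3/77, so the radius of convergence is 3/77.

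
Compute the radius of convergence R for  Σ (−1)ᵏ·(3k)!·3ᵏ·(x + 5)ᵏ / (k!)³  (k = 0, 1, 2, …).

R = 1/81

Apply the ratio test: |a_{k+1}| / |a_k| = (3k+1)·(3k+2)·(3k+3)/(k+1)³ · 3, which tends to 81 as k → ∞.
Hence the series converges for |x + 5| < 1/(81) = 1/81, so the radius of convergence is 1/81.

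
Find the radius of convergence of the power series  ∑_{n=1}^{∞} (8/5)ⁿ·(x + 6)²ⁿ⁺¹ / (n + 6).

Ratio test: |a_{n+1}/a_n| = [(n + 6)/((n+1) + 6)] · 8/5 → 8/5 as n → ∞.
Writing y = (x + 6)², the series in y has radius 5/8, so |x + 6| < √(5/8) and R = √10/4.

R = √10/4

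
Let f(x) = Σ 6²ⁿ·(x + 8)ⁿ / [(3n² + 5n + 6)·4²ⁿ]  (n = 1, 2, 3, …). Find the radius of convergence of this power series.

The ratio of consecutive coefficients is [(3n² + 5n + 6)/(3(n+1)² + 5(n+1) + 6)] · 36/16 → 9/4.
Hence the series converges for |x + 8| < 1/(9/4) = 4/9, so the radius of convergence is 4/9.

R = 4/9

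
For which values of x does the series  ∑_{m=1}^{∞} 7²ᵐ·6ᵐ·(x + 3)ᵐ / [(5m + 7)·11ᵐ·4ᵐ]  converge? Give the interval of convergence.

[-463/147, -419/147)

Apply the ratio test: |a_{m+1}| / |a_m| = [(5m + 7)/(5(m+1) + 7)] · 49·6/(11·4), which tends to 147/22 as m → ∞.
The series converges when 147/22 · |x + 3| < 1, giving R = 22/147.
At x = -419/147: the terms behave like c/m; limit comparison with the harmonic series gives divergence.
Check x = -463/147: an alternating series whose terms decrease to 0 in absolute value, so it converges by the Leibniz criterion.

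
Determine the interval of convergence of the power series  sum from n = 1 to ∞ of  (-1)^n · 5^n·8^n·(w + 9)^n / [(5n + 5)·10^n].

(-37/4, -35/4]

Ratio test: |a_{n+1}/a_n| = [(5n + 5)/(5(n+1) + 5)] · 5·8/10 → 4 as n → ∞.
Thus R = 1/(4) = 1/4.
Endpoint w = -35/4: an alternating series whose terms decrease to 0 in absolute value, so it converges by the Leibniz criterion.
Endpoint w = -37/4: the terms behave like c/n; limit comparison with the harmonic series gives divergence.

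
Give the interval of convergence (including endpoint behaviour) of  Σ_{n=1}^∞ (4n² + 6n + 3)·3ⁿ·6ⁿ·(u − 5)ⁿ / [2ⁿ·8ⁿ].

The ratio of consecutive coefficients is [(4(n+1)² + 6(n+1) + 3)/(4n² + 6n + 3)] · 3·6/(2·8) → 9/8.
Thus R = 1/(9/8) = 8/9.
When u = 53/9, the n-th term does not approach 0; divergence by the term test.
Check u = 37/9: the terms do not tend to 0, so the series diverges.

(37/9, 53/9)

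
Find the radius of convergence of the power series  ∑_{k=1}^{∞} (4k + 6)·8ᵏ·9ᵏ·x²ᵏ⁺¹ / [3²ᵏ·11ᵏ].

R = √22/4

Apply the ratio test: |a_{k+1}| / |a_k| = [(4(k+1) + 6)/(4k + 6)] · 8·9/(9·11), which tends to 8/11 as k → ∞.
Writing y = x², the series in y has radius 11/8, so |x| < √(11/8) and R = √22/4.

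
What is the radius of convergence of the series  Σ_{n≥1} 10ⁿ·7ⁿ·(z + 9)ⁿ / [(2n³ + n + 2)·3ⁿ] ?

The ratio of consecutive coefficients is [(2n³ + n + 2)/(2(n+1)³ + (n+1) + 2)] · 10·7/3 → 70/3.
Convergence for |z + 9| · 70/3 < 1, i.e. |z + 9| < 3/70. So R = 3/70.

R = 3/70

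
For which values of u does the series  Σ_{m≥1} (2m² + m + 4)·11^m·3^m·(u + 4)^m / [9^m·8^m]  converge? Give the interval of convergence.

(-68/11, -20/11)

The ratio of consecutive coefficients is [(2(m+1)² + (m+1) + 4)/(2m² + m + 4)] · 11·3/(9·8) → 11/24.
Convergence for |u + 4| · 11/24 < 1, i.e. |u + 4| < 24/11. So R = 24/11.
Check u = -20/11: the m-th term does not approach 0; divergence by the term test.
Check u = -68/11: the terms do not tend to 0, so the series diverges.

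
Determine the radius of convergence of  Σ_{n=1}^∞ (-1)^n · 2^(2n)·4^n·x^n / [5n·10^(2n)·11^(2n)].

R = 3025/4

Ratio test: |a_{n+1}/a_n| = [5n/5(n+1)] · 4·4/(100·121) → 4/3025 as n → ∞.
The series converges when 4/3025 · |x| < 1, giving R = 3025/4.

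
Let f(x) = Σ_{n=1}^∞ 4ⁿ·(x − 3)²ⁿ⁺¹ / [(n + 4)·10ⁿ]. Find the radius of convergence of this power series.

By the ratio test, |a_{n+1}/a_n| = [(n + 4)/((n+1) + 4)] · 4/10 → 2/5.
Since the exponent of (x − 3) increases by 2 each term, convergence requires |x − 3|² < 5/2, hence R = √10/2.

R = √10/2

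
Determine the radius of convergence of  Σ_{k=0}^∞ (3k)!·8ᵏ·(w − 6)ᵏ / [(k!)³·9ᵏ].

The ratio of consecutive coefficients is (3k+1)·(3k+2)·(3k+3)/(k+1)³ · 8/9 → 24.
Thus R = 1/(24) = 1/24.

R = 1/24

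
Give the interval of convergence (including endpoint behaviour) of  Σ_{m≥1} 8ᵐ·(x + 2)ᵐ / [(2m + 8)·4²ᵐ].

Ratio test: |a_{m+1}/a_m| = [(2m + 8)/(2(m+1) + 8)] · 8/16 → 1/2 as m → ∞.
Thus R = 1/(1/2) = 2.
At x = 0: comparison with the harmonic series Σ 1/m shows the series diverges.
At x = -4: convergence follows from the alternating series test (terms decrease monotonically to 0).

[-4, 0)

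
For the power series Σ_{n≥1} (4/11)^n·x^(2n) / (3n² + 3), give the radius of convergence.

By the ratio test, |a_{n+1}/a_n| = [(3n² + 3)/(3(n+1)² + 3)] · 4/11 → 4/11.
Writing y = x², the series in y has radius 11/4, so |x| < √(11/4) and R = √11/2.

R = √11/2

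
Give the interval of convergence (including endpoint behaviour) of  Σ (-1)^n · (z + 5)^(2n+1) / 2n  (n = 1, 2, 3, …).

[-6, -4]

The ratio of consecutive coefficients is 2n/2(n+1) → 1.
Writing y = (z + 5)², the series in y has radius 1, so |z + 5| < √(1) = 1 and R = 1.
When z = -4, the terms alternate in sign and decrease monotonically to 0 in absolute value (size ~ c/n), so the alternating series test gives convergence.
Check z = -6: an alternating series whose terms decrease to 0 in absolute value, so it converges by the Leibniz criterion.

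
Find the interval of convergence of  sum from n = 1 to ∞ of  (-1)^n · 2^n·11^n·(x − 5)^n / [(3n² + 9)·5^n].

[105/22, 115/22]

By the ratio test, |a_{n+1}/a_n| = [(3n² + 9)/(3(n+1)² + 9)] · 2·11/5 → 22/5.
Thus R = 1/(22/5) = 5/22.
At x = 115/22: the terms are on the order of 1/n², so the series converges absolutely by comparison with the p-series (p = 2 > 1).
Endpoint x = 105/22: the series is dominated by a constant times Σ 1/n², which converges (p = 2 > 1).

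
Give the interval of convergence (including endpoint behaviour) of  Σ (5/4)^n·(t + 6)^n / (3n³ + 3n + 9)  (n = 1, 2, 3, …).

[-34/5, -26/5]

By the ratio test, |a_{n+1}/a_n| = [(3n³ + 3n + 9)/(3(n+1)³ + 3(n+1) + 9)] · 5/4 → 5/4.
Thus R = 1/(5/4) = 4/5.
Endpoint t = -26/5: absolute convergence follows by limit comparison with Σ 1/n³.
At t = -34/5: the terms are on the order of 1/n³, so the series converges absolutely by comparison with the p-series (p = 3 > 1).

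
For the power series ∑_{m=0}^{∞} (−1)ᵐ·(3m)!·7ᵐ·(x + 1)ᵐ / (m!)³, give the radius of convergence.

By the ratio test, |a_{m+1}/a_m| = (3m+1)·(3m+2)·(3m+3)/(m+1)³ · 7 → 189.
Hence the series converges for |x + 1| < 1/(189) = 1/189, so the radius of convergence is 1/189.

R = 1/189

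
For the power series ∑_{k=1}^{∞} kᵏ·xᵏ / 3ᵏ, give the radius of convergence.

R = 0

Applying the root test, |a_k|^(1/k) = k/3 → ∞.
The root grows without bound, so R = 0 (convergence only at x = 0).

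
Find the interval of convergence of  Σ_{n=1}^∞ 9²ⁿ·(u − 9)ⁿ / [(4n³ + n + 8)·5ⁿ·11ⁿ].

[674/81, 784/81]

Ratio test: |a_{n+1}/a_n| = [(4n³ + n + 8)/(4(n+1)³ + (n+1) + 8)] · 81/(5·11) → 81/55 as n → ∞.
Convergence for |u − 9| · 81/55 < 1, i.e. |u − 9| < 55/81. So R = 55/81.
Check u = 784/81: absolute convergence follows by limit comparison with Σ 1/n³.
At u = 674/81: the terms are on the order of 1/n³, so the series converges absolutely by comparison with the p-series (p = 3 > 1).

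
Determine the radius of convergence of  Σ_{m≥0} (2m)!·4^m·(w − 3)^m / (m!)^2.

R = 1/16

By the ratio test, |a_{m+1}/a_m| = (2m+1)·(2m+2)/(m+1)² · 4 → 16.
The series converges when 16 · |w − 3| < 1, giving R = 1/16.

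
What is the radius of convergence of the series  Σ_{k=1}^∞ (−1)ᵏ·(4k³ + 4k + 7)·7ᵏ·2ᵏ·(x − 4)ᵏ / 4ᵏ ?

R = 2/7

Ratio test: |a_{k+1}/a_k| = [(4(k+1)³ + 4(k+1) + 7)/(4k³ + 4k + 7)] · 7·2/4 → 7/2 as k → ∞.
Convergence for |x − 4| · 7/2 < 1, i.e. |x − 4| < 2/7. So R = 2/7.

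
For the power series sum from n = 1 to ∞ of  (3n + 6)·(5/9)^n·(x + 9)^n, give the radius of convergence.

The ratio of consecutive coefficients is [(3(n+1) + 6)/(3n + 6)] · 5/9 → 5/9.
The series converges when 5/9 · |x + 9| < 1, giving R = 9/5.

R = 9/5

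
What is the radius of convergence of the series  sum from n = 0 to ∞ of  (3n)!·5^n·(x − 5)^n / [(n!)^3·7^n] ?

By the ratio test, |a_{n+1}/a_n| = (3n+1)·(3n+2)·(3n+3)/(n+1)³ · 5/7 → 135/7.
Hence the series converges for |x − 5| < 1/(135/7) = 7/135, so the radius of convergence is 7/135.

R = 7/135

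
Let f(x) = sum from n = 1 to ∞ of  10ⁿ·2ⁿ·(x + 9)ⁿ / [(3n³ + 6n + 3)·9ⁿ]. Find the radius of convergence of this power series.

By the ratio test, |a_{n+1}/a_n| = [(3n³ + 6n + 3)/(3(n+1)³ + 6(n+1) + 3)] · 10·2/9 → 20/9.
Thus R = 1/(20/9) = 9/20.

R = 9/20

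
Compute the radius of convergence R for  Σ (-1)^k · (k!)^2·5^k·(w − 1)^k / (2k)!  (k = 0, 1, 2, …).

The ratio of consecutive coefficients is (k+1)²/[(2k+1)·(2k+2)] · 5 → 5/4.
Thus R = 1/(5/4) = 4/5.

R = 4/5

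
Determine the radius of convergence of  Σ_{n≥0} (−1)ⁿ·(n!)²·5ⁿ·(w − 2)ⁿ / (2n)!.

R = 4/5

The ratio of consecutive coefficients is (n+1)²/[(2n+1)·(2n+2)] · 5 → 5/4.
Convergence for |w − 2| · 5/4 < 1, i.e. |w − 2| < 4/5. So R = 4/5.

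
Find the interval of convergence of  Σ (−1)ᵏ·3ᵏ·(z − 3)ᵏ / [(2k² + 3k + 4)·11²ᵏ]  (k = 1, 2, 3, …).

Apply the ratio test: |a_{k+1}| / |a_k| = [(2k² + 3k + 4)/(2(k+1)² + 3(k+1) + 4)] · 3/121, which tends to 3/121 as k → ∞.
The series converges when 3/121 · |z − 3| < 1, giving R = 121/3.
Endpoint z = 130/3: the series is dominated by a constant times Σ 1/k², which converges (p = 2 > 1).
At z = -112/3: the terms are on the order of 1/k², so the series converges absolutely by comparison with the p-series (p = 2 > 1).

[-112/3, 130/3]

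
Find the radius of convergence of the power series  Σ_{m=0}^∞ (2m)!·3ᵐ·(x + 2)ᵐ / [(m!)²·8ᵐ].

R = 2/3

Ratio test: |a_{m+1}/a_m| = (2m+1)·(2m+2)/(m+1)² · 3/8 → 3/2 as m → ∞.
Convergence for |x + 2| · 3/2 < 1, i.e. |x + 2| < 2/3. So R = 2/3.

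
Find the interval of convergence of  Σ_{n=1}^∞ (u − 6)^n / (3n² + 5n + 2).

[5, 7]

Apply the ratio test: |a_{n+1}| / |a_n| = (3n² + 5n + 2)/(3(n+1)² + 5(n+1) + 2), which tends to 1 as n → ∞.
Hence R = 1.
Check u = 7: the terms are on the order of 1/n², so the series converges absolutely by comparison with the p-series (p = 2 > 1).
When u = 5, absolute convergence follows by limit comparison with Σ 1/n².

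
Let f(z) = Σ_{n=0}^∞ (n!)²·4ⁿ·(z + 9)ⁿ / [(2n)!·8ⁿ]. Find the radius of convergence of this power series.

R = 8

Ratio test: |a_{n+1}/a_n| = (n+1)²/[(2n+1)·(2n+2)] · 4/8 → 1/8 as n → ∞.
The series converges when 1/8 · |z + 9| < 1, giving R = 8.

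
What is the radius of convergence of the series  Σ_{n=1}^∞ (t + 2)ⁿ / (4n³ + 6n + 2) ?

Apply the ratio test: |a_{n+1}| / |a_n| = (4n³ + 6n + 2)/(4(n+1)³ + 6(n+1) + 2), which tends to 1 as n → ∞.
Hence R = 1.

R = 1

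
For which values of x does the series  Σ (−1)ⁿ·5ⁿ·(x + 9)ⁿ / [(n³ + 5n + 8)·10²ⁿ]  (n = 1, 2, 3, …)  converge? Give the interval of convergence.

By the ratio test, |a_{n+1}/a_n| = [(n³ + 5n + 8)/((n+1)³ + 5(n+1) + 8)] · 5/100 → 1/20.
Convergence for |x + 9| · 1/20 < 1, i.e. |x + 9| < 20. So R = 20.
Check x = 11: the series is dominated by a constant times Σ 1/n³, which converges (p = 3 > 1).
Check x = -29: absolute convergence follows by limit comparison with Σ 1/n³.

[-29, 11]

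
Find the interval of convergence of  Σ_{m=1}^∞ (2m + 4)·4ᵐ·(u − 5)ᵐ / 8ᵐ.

The ratio of consecutive coefficients is [(2(m+1) + 4)/(2m + 4)] · 4/8 → 1/2.
The series converges when 1/2 · |u − 5| < 1, giving R = 2.
When u = 7, the m-th term does not approach 0; divergence by the term test.
At u = 3: the m-th term does not approach 0; divergence by the term test.

(3, 7)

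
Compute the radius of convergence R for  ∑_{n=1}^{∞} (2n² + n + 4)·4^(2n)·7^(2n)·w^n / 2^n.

By the ratio test, |a_{n+1}/a_n| = [(2(n+1)² + (n+1) + 4)/(2n² + n + 4)] · 16·49/2 → 392.
Thus R = 1/(392) = 1/392.

R = 1/392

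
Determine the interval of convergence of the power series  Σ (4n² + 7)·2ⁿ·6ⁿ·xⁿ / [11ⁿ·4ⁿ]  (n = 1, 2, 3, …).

The ratio of consecutive coefficients is [(4(n+1)² + 7)/(4n² + 7)] · 2·6/(11·4) → 3/11.
Convergence for |x| · 3/11 < 1, i.e. |x| < 11/3. So R = 11/3.
When x = 11/3, the terms do not tend to 0, so the series diverges.
Check x = -11/3: the terms do not tend to 0, so the series diverges.

(-11/3, 11/3)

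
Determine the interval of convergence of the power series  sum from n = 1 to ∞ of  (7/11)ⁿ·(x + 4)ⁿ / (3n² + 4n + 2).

Apply the ratio test: |a_{n+1}| / |a_n| = [(3n² + 4n + 2)/(3(n+1)² + 4(n+1) + 2)] · 7/11, which tends to 7/11 as n → ∞.
Thus R = 1/(7/11) = 11/7.
Check x = -17/7: absolute convergence follows by limit comparison with Σ 1/n².
Endpoint x = -39/7: the series is dominated by a constant times Σ 1/n², which converges (p = 2 > 1).

[-39/7, -17/7]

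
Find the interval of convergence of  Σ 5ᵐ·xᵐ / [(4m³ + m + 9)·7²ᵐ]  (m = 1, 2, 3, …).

[-49/5, 49/5]

Ratio test: |a_{m+1}/a_m| = [(4m³ + m + 9)/(4(m+1)³ + (m+1) + 9)] · 5/49 → 5/49 as m → ∞.
Thus R = 1/(5/49) = 49/5.
Check x = 49/5: the series is dominated by a constant times Σ 1/m³, which converges (p = 3 > 1).
Check x = -49/5: the terms are on the order of 1/m³, so the series converges absolutely by comparison with the p-series (p = 3 > 1).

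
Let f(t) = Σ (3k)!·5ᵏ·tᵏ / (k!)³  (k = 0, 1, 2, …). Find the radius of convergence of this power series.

R = 1/135

Apply the ratio test: |a_{k+1}| / |a_k| = (3k+1)·(3k+2)·(3k+3)/(k+1)³ · 5, which tends to 135 as k → ∞.
Thus R = 1/(135) = 1/135.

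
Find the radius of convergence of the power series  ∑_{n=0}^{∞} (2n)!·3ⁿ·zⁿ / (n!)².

R = 1/12

Ratio test: |a_{n+1}/a_n| = (2n+1)·(2n+2)/(n+1)² · 3 → 12 as n → ∞.
The series converges when 12 · |z| < 1, giving R = 1/12.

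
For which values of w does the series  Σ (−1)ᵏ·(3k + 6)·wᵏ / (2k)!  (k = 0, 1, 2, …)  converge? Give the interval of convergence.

(−∞, ∞)

By the ratio test, |a_{k+1}/a_k| = (3(k+1) + 6)/(3k + 6) · 1/[(2k+1)·(2k+2)] → 0.
The ratio tends to 0 regardless of w, hence R = ∞.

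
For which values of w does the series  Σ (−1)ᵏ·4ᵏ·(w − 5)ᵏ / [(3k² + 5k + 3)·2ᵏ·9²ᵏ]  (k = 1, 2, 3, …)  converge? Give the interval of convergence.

By the ratio test, |a_{k+1}/a_k| = [(3k² + 5k + 3)/(3(k+1)² + 5(k+1) + 3)] · 4/(2·81) → 2/81.
The series converges when 2/81 · |w − 5| < 1, giving R = 81/2.
Check w = 91/2: the terms are on the order of 1/k², so the series converges absolutely by comparison with the p-series (p = 2 > 1).
Check w = -71/2: the series is dominated by a constant times Σ 1/k², which converges (p = 2 > 1).

[-71/2, 91/2]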